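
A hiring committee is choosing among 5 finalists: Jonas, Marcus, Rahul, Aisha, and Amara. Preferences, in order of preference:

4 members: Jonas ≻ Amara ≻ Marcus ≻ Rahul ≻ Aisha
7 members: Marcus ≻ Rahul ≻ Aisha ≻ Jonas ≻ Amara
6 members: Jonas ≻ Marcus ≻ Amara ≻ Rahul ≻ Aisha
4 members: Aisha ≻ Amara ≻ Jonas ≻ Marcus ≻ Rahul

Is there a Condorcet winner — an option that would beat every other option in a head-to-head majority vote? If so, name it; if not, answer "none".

none

Checking pairwise contests:
Aisha beats Jonas 11–10.
Jonas beats Marcus 14–7.
Jonas beats Rahul 14–7.
Marcus beats Aisha 17–4.
Jonas beats Amara 17–4.
Every option loses at least one head-to-head, so there is no Condorcet winner.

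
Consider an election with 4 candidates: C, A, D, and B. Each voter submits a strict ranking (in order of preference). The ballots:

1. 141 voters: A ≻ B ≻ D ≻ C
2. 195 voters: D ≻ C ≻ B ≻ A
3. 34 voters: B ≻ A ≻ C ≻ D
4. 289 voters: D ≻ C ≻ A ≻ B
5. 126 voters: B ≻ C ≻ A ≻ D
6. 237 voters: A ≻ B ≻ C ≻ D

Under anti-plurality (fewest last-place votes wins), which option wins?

Last-place votes: C 141, A 195, D 397, B 289.
C is ranked last by the fewest voters, so C wins.

C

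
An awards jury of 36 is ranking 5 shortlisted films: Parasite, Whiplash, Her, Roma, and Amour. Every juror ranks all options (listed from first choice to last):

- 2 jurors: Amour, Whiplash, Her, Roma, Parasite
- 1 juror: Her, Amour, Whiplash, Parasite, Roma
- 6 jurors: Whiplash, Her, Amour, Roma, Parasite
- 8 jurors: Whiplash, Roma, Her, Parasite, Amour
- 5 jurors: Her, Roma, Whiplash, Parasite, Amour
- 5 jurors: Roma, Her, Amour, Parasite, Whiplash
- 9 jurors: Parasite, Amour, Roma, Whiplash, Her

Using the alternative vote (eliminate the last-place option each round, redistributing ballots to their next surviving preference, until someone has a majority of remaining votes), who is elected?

Whiplash

Round 1: Parasite 9, Whiplash 14, Her 6, Roma 5, Amour 2. Eliminate Amour.
Round 2: Parasite 9, Whiplash 16, Her 6, Roma 5. Eliminate Roma.
Round 3: Parasite 9, Whiplash 16, Her 11. Eliminate Parasite.
Round 4: Whiplash 25, Her 11. Whiplash has a majority.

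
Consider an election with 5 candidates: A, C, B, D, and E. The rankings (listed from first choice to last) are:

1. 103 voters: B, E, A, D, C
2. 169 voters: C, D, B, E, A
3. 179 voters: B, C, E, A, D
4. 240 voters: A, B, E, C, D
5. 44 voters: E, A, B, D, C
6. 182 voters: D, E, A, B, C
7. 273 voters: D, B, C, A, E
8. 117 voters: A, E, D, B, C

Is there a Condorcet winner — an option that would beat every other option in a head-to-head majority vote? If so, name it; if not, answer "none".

none

Checking pairwise contests:
B beats A 724–583.
A beats C 686–621.
D beats B 741–566.
A beats D 683–624.
B beats E 964–343.
Every option loses at least one head-to-head, so there is no Condorcet winner.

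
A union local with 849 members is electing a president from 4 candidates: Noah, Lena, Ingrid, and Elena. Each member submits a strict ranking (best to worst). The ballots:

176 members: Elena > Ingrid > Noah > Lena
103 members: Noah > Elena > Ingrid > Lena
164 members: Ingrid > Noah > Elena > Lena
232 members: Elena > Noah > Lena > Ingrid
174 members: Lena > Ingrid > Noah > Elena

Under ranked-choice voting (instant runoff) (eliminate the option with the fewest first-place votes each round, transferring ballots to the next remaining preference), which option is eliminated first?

Noah

Round 1: Noah 103, Lena 174, Ingrid 164, Elena 408. Eliminate Noah.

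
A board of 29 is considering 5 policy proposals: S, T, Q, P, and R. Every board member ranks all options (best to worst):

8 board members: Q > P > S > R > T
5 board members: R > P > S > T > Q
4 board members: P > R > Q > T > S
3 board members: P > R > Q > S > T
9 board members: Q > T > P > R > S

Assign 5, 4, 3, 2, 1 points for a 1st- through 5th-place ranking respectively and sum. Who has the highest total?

S: 8·3 + 5·3 + 4·1 + 3·2 + 9·1 = 58
T: 8·1 + 5·2 + 4·2 + 3·1 + 9·4 = 65
Q: 8·5 + 5·1 + 4·3 + 3·3 + 9·5 = 111
P: 8·4 + 5·4 + 4·5 + 3·5 + 9·3 = 114
R: 8·2 + 5·5 + 4·4 + 3·4 + 9·2 = 87
P has the highest Borda score (114).

P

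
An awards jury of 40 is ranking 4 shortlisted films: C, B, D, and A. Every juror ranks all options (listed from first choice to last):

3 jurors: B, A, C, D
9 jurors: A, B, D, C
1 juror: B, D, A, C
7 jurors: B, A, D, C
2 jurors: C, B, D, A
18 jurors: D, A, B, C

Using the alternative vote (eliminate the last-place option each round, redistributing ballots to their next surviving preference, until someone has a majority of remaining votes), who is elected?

Round 1: C 2, B 11, D 18, A 9. Eliminate C.
Round 2: B 13, D 18, A 9. Eliminate A.
Round 3: B 22, D 18. B has a majority.

B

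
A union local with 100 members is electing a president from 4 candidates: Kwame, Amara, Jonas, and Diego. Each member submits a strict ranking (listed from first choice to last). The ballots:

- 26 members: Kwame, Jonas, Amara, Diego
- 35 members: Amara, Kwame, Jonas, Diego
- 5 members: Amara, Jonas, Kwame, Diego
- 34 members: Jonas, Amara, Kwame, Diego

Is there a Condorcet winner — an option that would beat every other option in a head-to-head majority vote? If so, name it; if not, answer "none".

none

Checking pairwise contests:
Amara beats Kwame 74–26.
Jonas beats Amara 60–40.
Kwame beats Jonas 61–39.
Kwame beats Diego 100–0.
Every option loses at least one head-to-head, so there is no Condorcet winner.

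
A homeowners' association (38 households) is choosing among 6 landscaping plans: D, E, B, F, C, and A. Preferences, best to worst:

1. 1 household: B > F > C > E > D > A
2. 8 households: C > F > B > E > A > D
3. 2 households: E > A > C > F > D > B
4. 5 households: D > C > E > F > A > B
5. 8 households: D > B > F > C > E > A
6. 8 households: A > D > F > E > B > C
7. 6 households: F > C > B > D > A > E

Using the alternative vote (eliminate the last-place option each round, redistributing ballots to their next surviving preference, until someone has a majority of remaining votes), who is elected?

D

Round 1: D 13, E 2, B 1, F 6, C 8, A 8. Eliminate B.
Round 2: D 13, E 2, F 7, C 8, A 8. Eliminate E.
Round 3: D 13, F 7, C 8, A 10. Eliminate F.
Round 4: D 13, C 15, A 10. Eliminate A.
Round 5: D 21, C 17. D has a majority.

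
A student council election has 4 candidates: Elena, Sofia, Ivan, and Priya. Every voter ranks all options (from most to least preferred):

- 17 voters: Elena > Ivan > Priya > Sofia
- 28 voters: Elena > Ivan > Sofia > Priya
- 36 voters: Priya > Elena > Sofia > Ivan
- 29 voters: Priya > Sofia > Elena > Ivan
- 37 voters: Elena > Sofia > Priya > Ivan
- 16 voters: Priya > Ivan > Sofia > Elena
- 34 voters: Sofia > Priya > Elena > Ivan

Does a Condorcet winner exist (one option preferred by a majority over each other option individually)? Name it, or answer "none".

Checking pairwise contests:
Priya beats Elena 115–82.
Elena beats Sofia 118–79.
Elena beats Ivan 181–16.
Sofia beats Priya 99–98.
Every option loses at least one head-to-head, so there is no Condorcet winner.

none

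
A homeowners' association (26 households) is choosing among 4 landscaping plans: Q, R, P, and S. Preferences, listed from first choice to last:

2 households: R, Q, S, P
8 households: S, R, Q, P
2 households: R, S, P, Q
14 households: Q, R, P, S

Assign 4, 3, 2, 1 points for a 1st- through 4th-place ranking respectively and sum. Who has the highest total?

Q: 2·3 + 8·2 + 2·1 + 14·4 = 80
R: 2·4 + 8·3 + 2·4 + 14·3 = 82
P: 2·1 + 8·1 + 2·2 + 14·2 = 42
S: 2·2 + 8·4 + 2·3 + 14·1 = 56
R has the highest Borda score (82).

R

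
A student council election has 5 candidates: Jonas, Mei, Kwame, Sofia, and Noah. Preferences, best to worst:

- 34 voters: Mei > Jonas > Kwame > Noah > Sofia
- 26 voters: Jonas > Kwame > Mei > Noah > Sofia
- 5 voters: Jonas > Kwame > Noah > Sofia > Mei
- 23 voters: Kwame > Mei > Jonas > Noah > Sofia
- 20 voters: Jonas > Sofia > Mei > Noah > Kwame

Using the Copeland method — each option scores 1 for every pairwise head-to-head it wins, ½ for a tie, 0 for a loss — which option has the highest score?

Jonas: beats Kwame, Sofia, and Noah; loses to Mei → score 3.
Mei: beats Jonas, Sofia, and Noah; ties Kwame → score 3.5.
Kwame: beats Sofia and Noah; ties Mei; loses to Jonas → score 2.5.
Sofia: loses to Jonas, Mei, Kwame, and Noah → score 0.
Noah: beats Sofia; loses to Jonas, Mei, and Kwame → score 1.
Mei has the best pairwise record.

Mei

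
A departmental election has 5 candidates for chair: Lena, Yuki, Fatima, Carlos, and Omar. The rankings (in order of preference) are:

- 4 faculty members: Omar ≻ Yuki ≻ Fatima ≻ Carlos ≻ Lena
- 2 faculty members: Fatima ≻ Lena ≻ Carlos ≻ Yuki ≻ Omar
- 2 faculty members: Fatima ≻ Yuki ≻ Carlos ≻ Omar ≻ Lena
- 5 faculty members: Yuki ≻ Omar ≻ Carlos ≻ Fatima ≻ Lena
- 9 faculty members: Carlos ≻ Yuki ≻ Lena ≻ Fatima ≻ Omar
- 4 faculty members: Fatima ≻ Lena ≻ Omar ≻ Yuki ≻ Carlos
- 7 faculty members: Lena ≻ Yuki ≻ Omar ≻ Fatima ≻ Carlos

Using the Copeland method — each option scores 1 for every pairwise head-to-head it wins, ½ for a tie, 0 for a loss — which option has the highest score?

Yuki

Lena: beats Omar; loses to Yuki, Fatima, and Carlos → score 1.
Yuki: beats Lena, Fatima, Carlos, and Omar → score 4.
Fatima: beats Lena, Carlos, and Omar; loses to Yuki → score 3.
Carlos: beats Lena; loses to Yuki, Fatima, and Omar → score 1.
Omar: beats Carlos; loses to Lena, Yuki, and Fatima → score 1.
Yuki has the best pairwise record.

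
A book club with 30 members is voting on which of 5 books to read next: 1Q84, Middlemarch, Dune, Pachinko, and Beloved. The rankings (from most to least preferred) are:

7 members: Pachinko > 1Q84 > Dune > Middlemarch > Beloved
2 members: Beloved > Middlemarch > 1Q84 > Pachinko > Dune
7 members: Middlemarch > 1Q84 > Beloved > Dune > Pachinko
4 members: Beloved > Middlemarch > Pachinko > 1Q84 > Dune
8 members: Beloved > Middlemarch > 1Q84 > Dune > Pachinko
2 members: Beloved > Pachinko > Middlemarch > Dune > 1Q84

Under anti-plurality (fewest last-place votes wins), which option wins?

Middlemarch

Last-place votes: 1Q84 2, Middlemarch 0, Dune 6, Pachinko 15, Beloved 7.
Middlemarch is ranked last by the fewest voters, so Middlemarch wins.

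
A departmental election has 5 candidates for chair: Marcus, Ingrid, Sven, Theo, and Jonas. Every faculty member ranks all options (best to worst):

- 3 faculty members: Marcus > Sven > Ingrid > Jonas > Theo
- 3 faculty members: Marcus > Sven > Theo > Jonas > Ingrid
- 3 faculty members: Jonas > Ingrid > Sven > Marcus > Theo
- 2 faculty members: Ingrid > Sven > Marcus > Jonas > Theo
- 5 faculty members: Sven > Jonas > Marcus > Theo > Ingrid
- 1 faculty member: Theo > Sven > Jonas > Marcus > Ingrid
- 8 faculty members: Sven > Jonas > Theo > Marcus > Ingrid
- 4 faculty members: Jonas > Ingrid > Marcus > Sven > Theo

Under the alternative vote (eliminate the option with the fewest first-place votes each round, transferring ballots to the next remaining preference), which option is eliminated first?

Theo

Round 1: Marcus 6, Ingrid 2, Sven 13, Theo 1, Jonas 7. Eliminate Theo.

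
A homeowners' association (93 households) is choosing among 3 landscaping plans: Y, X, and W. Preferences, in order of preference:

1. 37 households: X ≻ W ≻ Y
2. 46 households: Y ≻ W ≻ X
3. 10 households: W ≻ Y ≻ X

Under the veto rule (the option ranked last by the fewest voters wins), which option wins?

Last-place votes: Y 37, X 56, W 0.
W is ranked last by the fewest voters, so W wins.

W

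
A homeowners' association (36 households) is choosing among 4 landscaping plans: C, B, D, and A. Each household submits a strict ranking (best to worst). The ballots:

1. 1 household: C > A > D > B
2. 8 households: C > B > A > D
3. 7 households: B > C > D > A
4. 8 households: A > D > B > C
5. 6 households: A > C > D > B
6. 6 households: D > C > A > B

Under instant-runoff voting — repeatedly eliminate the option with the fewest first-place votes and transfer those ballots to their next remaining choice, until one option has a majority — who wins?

Round 1: C 9, B 7, D 6, A 14. Eliminate D.
Round 2: C 15, B 7, A 14. Eliminate B.
Round 3: C 22, A 14. C has a majority.

C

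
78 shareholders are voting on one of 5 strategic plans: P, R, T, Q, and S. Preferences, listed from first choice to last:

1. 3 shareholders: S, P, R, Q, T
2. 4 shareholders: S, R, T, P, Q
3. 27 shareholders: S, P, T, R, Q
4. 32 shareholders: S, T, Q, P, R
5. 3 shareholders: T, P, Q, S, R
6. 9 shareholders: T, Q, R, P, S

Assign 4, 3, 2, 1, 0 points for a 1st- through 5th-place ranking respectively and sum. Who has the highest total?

P: 3·3 + 4·1 + 27·3 + 32·1 + 3·3 + 9·1 = 144
R: 3·2 + 4·3 + 27·1 + 32·0 + 3·0 + 9·2 = 63
T: 3·0 + 4·2 + 27·2 + 32·3 + 3·4 + 9·4 = 206
Q: 3·1 + 4·0 + 27·0 + 32·2 + 3·2 + 9·3 = 100
S: 3·4 + 4·4 + 27·4 + 32·4 + 3·1 + 9·0 = 267
S has the highest Borda score (267).

S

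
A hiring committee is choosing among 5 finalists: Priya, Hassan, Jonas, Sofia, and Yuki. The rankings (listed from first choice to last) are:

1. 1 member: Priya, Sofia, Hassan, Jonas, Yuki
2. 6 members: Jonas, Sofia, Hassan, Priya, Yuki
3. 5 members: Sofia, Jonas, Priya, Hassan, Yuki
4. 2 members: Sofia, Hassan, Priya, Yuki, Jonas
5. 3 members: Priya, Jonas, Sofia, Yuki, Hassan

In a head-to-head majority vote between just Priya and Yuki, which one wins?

Priya

Voters preferring Priya to Yuki: 17; preferring Yuki to Priya: 0.
Priya wins the head-to-head.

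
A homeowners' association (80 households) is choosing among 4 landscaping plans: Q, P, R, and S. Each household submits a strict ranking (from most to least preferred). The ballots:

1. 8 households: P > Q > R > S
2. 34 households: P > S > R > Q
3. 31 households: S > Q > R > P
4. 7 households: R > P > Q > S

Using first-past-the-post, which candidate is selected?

First-place votes: Q 0, P 42, R 7, S 31.
P has the most first-place votes.

P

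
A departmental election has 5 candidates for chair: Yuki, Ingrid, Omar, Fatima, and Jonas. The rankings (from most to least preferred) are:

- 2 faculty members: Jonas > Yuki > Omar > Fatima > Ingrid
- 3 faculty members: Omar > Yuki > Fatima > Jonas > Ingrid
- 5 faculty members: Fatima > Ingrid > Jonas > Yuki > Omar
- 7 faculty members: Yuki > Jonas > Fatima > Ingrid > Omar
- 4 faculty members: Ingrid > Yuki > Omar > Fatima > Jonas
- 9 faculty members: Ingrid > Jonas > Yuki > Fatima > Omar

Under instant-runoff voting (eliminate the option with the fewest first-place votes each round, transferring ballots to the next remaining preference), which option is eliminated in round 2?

Round 1: Yuki 7, Ingrid 13, Omar 3, Fatima 5, Jonas 2. Eliminate Jonas.
Round 2: Yuki 9, Ingrid 13, Omar 3, Fatima 5. Eliminate Omar.

Omar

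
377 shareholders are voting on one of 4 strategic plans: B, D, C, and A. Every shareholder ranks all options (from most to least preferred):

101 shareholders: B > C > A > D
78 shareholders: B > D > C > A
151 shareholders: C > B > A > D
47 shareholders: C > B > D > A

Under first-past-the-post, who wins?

First-place votes: B 179, D 0, C 198, A 0.
C has the most first-place votes.

C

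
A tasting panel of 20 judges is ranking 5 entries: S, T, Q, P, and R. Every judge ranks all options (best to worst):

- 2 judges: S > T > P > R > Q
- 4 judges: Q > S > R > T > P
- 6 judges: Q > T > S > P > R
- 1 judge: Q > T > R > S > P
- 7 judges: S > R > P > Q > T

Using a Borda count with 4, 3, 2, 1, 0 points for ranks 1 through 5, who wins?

S

S: 2·4 + 4·3 + 6·2 + 1·1 + 7·4 = 61
T: 2·3 + 4·1 + 6·3 + 1·3 + 7·0 = 31
Q: 2·0 + 4·4 + 6·4 + 1·4 + 7·1 = 51
P: 2·2 + 4·0 + 6·1 + 1·0 + 7·2 = 24
R: 2·1 + 4·2 + 6·0 + 1·2 + 7·3 = 33
S has the highest Borda score (61).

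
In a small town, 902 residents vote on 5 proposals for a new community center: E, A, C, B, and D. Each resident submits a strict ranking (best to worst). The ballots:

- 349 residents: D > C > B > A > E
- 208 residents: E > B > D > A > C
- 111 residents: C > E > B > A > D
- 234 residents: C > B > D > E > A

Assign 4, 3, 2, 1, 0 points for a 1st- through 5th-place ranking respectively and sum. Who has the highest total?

E: 349·0 + 208·4 + 111·3 + 234·1 = 1399
A: 349·1 + 208·1 + 111·1 + 234·0 = 668
C: 349·3 + 208·0 + 111·4 + 234·4 = 2427
B: 349·2 + 208·3 + 111·2 + 234·3 = 2246
D: 349·4 + 208·2 + 111·0 + 234·2 = 2280
C has the highest Borda score (2427).

C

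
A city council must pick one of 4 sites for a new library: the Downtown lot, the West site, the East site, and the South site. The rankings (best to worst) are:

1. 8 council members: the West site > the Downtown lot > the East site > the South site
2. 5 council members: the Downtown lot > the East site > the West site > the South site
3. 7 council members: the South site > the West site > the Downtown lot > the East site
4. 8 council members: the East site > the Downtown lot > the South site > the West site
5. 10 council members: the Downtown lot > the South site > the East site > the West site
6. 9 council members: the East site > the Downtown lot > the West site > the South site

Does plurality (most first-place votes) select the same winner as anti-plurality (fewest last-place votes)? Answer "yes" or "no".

Plurality — first-place votes: the Downtown lot 15, the West site 8, the East site 17, the South site 7. Winner: the East site.
Anti-plurality — last-place votes: the Downtown lot 0, the West site 18, the East site 7, the South site 22. Winner: the Downtown lot.
The two methods disagree.

no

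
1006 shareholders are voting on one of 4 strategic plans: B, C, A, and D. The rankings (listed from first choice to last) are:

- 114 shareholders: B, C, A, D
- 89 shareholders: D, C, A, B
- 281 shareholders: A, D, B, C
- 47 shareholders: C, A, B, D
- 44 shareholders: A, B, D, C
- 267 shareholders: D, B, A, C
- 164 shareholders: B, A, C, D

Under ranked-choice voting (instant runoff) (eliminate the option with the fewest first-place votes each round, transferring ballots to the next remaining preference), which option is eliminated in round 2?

B

Round 1: B 278, C 47, A 325, D 356. Eliminate C.
Round 2: B 278, A 372, D 356. Eliminate B.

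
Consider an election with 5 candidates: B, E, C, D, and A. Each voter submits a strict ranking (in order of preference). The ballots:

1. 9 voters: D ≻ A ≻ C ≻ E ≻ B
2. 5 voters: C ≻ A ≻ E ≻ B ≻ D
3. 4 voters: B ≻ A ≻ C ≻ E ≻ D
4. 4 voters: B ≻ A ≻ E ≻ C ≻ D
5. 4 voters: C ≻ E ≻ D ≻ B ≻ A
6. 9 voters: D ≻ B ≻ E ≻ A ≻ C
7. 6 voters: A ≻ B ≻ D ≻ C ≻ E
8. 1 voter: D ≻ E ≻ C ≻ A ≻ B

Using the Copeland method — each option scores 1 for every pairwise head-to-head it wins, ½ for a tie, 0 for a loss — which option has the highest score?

B: beats E and C; ties A; loses to D → score 2.5.
E: loses to B, C, D, and A → score 0.
C: beats E; loses to B, D, and A → score 1.
D: beats B, E, C, and A → score 4.
A: beats E and C; ties B; loses to D → score 2.5.
D has the best pairwise record.

D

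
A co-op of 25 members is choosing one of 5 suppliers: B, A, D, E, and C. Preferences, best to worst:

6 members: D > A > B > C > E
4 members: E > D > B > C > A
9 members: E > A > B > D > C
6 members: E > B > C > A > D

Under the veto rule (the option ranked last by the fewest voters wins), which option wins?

B

Last-place votes: B 0, A 4, D 6, E 6, C 9.
B is ranked last by the fewest voters, so B wins.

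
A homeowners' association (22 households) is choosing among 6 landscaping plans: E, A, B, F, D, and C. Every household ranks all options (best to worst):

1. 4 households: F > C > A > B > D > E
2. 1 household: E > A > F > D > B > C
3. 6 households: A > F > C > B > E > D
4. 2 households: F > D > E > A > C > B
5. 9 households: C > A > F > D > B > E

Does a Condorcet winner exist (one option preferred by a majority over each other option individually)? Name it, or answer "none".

Checking pairwise contests:
A beats E 19–3.
C beats A 13–9.
A beats B 22–0.
A beats F 16–6.
A beats D 20–2.
F beats C 13–9.
Every option loses at least one head-to-head, so there is no Condorcet winner.

none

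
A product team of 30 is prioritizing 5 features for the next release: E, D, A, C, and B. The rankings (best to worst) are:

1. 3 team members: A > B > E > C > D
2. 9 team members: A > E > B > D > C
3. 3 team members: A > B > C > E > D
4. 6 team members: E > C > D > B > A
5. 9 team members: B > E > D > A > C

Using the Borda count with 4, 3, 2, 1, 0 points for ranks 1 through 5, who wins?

E: 3·2 + 9·3 + 3·1 + 6·4 + 9·3 = 87
D: 3·0 + 9·1 + 3·0 + 6·2 + 9·2 = 39
A: 3·4 + 9·4 + 3·4 + 6·0 + 9·1 = 69
C: 3·1 + 9·0 + 3·2 + 6·3 + 9·0 = 27
B: 3·3 + 9·2 + 3·3 + 6·1 + 9·4 = 78
E has the highest Borda score (87).

E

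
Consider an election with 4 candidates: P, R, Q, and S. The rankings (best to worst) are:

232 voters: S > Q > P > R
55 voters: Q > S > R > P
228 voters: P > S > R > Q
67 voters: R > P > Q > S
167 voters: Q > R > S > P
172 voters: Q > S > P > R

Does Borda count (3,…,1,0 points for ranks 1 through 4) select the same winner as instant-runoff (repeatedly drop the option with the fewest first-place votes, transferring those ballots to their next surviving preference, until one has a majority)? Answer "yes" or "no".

no

Borda — scores: P 1222, R 818, Q 1713, S 1773. Winner: S.
Instant-runoff — R1 P 228, R 67, Q 394, S 232 (R out); R2 P 295, Q 394, S 232 (S out); R3 P 295, Q 626 (Q winner). Winner: Q.
The two methods disagree.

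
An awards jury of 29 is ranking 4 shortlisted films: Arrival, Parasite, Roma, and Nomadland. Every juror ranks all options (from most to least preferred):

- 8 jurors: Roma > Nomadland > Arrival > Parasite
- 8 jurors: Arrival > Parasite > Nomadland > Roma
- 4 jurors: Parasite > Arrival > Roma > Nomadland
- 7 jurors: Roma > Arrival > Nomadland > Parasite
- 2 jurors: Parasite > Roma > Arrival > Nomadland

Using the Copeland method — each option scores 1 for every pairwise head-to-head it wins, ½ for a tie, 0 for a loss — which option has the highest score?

Arrival: beats Parasite and Nomadland; loses to Roma → score 2.
Parasite: loses to Arrival, Roma, and Nomadland → score 0.
Roma: beats Arrival, Parasite, and Nomadland → score 3.
Nomadland: beats Parasite; loses to Arrival and Roma → score 1.
Roma has the best pairwise record.

Roma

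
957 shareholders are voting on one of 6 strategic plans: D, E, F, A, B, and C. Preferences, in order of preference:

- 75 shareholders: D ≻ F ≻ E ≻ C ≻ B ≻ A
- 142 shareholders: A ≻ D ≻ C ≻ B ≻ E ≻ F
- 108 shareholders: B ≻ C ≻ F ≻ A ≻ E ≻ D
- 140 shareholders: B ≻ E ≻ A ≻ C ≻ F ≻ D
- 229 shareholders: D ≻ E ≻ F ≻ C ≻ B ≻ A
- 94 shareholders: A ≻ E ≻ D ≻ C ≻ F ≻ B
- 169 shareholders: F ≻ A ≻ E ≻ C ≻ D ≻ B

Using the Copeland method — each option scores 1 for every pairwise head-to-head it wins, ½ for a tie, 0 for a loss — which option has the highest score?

E

D: beats F, B, and C; loses to E and A → score 3.
E: beats D, F, B, and C; loses to A → score 4.
F: beats A and B; loses to D, E, and C → score 2.
A: beats D, E, and C; loses to F and B → score 3.
B: beats A; loses to D, E, F, and C → score 1.
C: beats F and B; loses to D, E, and A → score 2.
E has the best pairwise record.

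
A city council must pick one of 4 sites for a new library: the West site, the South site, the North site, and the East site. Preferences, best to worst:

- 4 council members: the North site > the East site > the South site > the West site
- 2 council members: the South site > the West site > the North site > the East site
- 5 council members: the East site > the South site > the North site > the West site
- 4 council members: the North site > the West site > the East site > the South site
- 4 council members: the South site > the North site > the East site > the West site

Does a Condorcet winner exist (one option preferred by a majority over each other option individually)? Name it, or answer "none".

Checking pairwise contests:
the South site beats the West site 15–4.
the East site beats the South site 13–6.
the South site beats the North site 11–8.
the North site beats the East site 14–5.
Every option loses at least one head-to-head, so there is no Condorcet winner.

none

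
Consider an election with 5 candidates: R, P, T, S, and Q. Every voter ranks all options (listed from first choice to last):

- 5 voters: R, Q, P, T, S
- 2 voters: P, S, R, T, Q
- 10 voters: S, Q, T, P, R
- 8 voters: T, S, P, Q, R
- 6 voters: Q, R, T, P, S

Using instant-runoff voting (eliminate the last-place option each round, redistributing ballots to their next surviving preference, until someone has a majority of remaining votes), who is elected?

S

Round 1: R 5, P 2, T 8, S 10, Q 6. Eliminate P.
Round 2: R 5, T 8, S 12, Q 6. Eliminate R.
Round 3: T 8, S 12, Q 11. Eliminate T.
Round 4: S 20, Q 11. S has a majority.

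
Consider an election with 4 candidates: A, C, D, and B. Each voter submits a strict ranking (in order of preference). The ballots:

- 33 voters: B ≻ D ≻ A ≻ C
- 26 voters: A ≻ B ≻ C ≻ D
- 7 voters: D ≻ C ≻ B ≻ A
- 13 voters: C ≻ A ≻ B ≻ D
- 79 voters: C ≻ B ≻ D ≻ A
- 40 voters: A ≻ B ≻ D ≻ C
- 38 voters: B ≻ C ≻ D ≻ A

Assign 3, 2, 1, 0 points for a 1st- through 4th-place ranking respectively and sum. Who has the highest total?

A: 33·1 + 26·3 + 7·0 + 13·2 + 79·0 + 40·3 + 38·0 = 257
C: 33·0 + 26·1 + 7·2 + 13·3 + 79·3 + 40·0 + 38·2 = 392
D: 33·2 + 26·0 + 7·3 + 13·0 + 79·1 + 40·1 + 38·1 = 244
B: 33·3 + 26·2 + 7·1 + 13·1 + 79·2 + 40·2 + 38·3 = 523
B has the highest Borda score (523).

B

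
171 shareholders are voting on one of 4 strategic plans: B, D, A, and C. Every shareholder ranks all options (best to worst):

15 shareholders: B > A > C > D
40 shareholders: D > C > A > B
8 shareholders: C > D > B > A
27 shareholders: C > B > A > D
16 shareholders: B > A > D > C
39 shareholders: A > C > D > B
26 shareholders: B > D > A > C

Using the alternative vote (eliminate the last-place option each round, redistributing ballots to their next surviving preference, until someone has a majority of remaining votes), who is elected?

D

Round 1: B 57, D 40, A 39, C 35. Eliminate C.
Round 2: B 84, D 48, A 39. Eliminate A.
Round 3: B 84, D 87. D has a majority.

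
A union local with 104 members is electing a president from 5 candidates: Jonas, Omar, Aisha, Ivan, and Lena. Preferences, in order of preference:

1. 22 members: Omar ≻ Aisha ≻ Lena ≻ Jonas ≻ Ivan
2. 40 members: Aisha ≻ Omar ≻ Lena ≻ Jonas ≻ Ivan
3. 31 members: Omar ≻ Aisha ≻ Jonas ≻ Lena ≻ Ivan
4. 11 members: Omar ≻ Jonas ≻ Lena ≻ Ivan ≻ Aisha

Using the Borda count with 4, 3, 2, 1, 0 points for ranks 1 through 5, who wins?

Jonas: 22·1 + 40·1 + 31·2 + 11·3 = 157
Omar: 22·4 + 40·3 + 31·4 + 11·4 = 376
Aisha: 22·3 + 40·4 + 31·3 + 11·0 = 319
Ivan: 22·0 + 40·0 + 31·0 + 11·1 = 11
Lena: 22·2 + 40·2 + 31·1 + 11·2 = 177
Omar has the highest Borda score (376).

Omar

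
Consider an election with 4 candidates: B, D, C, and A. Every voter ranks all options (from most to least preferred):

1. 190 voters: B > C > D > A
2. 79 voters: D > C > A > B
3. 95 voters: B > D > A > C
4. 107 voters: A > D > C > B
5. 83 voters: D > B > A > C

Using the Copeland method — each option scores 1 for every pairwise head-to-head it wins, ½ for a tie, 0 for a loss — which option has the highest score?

B: beats D, C, and A → score 3.
D: beats C and A; loses to B → score 2.
C: loses to B, D, and A → score 0.
A: beats C; loses to B and D → score 1.
B has the best pairwise record.

B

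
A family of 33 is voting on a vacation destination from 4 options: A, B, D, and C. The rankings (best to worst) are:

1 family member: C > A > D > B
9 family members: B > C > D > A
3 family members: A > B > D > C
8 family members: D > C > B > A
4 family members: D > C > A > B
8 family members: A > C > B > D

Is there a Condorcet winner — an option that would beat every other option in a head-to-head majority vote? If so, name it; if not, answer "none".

C vs A: 22–11 for C.
C vs B: 21–12 for C.
C vs D: 18–15 for C.
C beats every other option head-to-head.

C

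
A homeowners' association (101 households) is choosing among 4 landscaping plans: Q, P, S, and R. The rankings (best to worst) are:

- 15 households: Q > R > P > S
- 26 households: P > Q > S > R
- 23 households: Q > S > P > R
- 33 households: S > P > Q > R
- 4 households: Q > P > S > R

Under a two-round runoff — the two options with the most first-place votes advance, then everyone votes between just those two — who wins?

Q

Round 1 first-place votes: Q 42, P 26, S 33, R 0.
Q and S advance.
Runoff: Q is preferred to S by 68 voters; S by 33.
Q wins the runoff.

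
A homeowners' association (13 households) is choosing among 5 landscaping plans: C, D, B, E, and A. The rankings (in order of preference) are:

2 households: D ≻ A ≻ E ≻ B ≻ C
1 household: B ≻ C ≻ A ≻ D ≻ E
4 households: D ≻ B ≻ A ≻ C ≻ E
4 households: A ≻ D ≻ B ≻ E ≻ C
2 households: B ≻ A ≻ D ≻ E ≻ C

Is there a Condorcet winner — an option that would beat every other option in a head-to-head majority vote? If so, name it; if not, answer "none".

none

Checking pairwise contests:
D beats C 12–1.
A beats D 7–6.
D beats B 10–3.
D beats E 13–0.
B beats A 7–6.
Every option loses at least one head-to-head, so there is no Condorcet winner.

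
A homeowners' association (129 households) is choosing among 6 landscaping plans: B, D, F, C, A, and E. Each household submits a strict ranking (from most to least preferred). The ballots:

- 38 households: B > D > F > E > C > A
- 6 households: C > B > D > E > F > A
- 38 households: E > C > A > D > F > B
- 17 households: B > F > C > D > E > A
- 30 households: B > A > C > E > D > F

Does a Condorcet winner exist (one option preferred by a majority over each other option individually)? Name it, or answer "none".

B

B vs D: 91–38 for B.
B vs F: 91–38 for B.
B vs C: 85–44 for B.
B vs A: 91–38 for B.
B vs E: 91–38 for B.
B beats every other option head-to-head.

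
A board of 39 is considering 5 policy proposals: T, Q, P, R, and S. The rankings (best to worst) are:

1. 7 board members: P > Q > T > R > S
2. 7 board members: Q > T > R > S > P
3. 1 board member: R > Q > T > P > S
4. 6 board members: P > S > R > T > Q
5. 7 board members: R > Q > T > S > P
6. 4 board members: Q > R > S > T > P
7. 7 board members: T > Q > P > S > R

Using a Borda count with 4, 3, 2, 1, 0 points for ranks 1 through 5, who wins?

Q

T: 7·2 + 7·3 + 1·2 + 6·1 + 7·2 + 4·1 + 7·4 = 89
Q: 7·3 + 7·4 + 1·3 + 6·0 + 7·3 + 4·4 + 7·3 = 110
P: 7·4 + 7·0 + 1·1 + 6·4 + 7·0 + 4·0 + 7·2 = 67
R: 7·1 + 7·2 + 1·4 + 6·2 + 7·4 + 4·3 + 7·0 = 77
S: 7·0 + 7·1 + 1·0 + 6·3 + 7·1 + 4·2 + 7·1 = 47
Q has the highest Borda score (110).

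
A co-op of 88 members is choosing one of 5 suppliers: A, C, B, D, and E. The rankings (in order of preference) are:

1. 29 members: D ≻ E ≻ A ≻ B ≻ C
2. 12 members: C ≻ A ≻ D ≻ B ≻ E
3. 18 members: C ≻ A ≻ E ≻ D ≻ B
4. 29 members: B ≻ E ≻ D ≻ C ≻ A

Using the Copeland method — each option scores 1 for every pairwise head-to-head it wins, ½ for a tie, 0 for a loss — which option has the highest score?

E

A: beats B; loses to C, D, and E → score 1.
C: beats A; loses to B, D, and E → score 1.
B: beats C; loses to A, D, and E → score 1.
D: beats A, C, and B; loses to E → score 3.
E: beats A, C, B, and D → score 4.
E has the best pairwise record.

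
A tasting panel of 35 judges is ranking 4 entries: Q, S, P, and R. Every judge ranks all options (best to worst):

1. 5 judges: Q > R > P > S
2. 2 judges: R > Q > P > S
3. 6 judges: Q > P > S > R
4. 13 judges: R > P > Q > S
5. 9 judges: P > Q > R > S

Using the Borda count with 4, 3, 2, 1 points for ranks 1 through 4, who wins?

Q: 5·4 + 2·3 + 6·4 + 13·2 + 9·3 = 103
S: 5·1 + 2·1 + 6·2 + 13·1 + 9·1 = 41
P: 5·2 + 2·2 + 6·3 + 13·3 + 9·4 = 107
R: 5·3 + 2·4 + 6·1 + 13·4 + 9·2 = 99
P has the highest Borda score (107).

P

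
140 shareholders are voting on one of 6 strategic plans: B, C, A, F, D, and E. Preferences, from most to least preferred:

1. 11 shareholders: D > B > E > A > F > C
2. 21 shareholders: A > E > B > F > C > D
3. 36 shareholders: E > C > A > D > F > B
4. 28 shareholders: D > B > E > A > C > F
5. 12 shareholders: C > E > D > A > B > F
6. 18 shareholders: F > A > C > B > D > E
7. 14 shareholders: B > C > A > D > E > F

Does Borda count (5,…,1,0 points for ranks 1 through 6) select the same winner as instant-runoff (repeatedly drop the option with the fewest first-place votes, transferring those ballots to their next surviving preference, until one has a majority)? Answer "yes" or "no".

yes

Borda — scores: B 337, C 363, A 429, F 179, D 349, E 443. Winner: E.
Instant-runoff — R1 B 14, C 12, A 21, F 18, D 39, E 36 (C out); R2 B 14, A 21, F 18, D 39, E 48 (B out); R3 A 35, F 18, D 39, E 48 (F out); R4 A 53, D 39, E 48 (D out); R5 A 53, E 87 (E winner). Winner: E.
The two methods agree.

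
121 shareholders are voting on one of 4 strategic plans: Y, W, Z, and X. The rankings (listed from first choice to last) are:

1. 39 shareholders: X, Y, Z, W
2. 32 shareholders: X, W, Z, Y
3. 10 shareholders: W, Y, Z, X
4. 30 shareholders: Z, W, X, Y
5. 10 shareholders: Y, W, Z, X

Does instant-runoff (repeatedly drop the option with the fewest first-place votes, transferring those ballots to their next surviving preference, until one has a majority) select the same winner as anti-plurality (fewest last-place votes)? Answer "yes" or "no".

no

Instant-runoff — R1 Y 10, W 10, Z 30, X 71 (X winner). Winner: X.
Anti-plurality — last-place votes: Y 62, W 39, Z 0, X 20. Winner: Z.
The two methods disagree.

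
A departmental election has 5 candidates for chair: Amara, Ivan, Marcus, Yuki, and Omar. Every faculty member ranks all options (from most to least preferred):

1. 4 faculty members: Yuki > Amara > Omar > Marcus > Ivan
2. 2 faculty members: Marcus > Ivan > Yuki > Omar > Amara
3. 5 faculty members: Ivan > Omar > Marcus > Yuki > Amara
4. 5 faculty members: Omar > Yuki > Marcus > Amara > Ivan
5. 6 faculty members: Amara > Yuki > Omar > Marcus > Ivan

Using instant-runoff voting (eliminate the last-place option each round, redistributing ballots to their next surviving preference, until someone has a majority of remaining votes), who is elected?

Amara

Round 1: Amara 6, Ivan 5, Marcus 2, Yuki 4, Omar 5. Eliminate Marcus.
Round 2: Amara 6, Ivan 7, Yuki 4, Omar 5. Eliminate Yuki.
Round 3: Amara 10, Ivan 7, Omar 5. Eliminate Omar.
Round 4: Amara 15, Ivan 7. Amara has a majority.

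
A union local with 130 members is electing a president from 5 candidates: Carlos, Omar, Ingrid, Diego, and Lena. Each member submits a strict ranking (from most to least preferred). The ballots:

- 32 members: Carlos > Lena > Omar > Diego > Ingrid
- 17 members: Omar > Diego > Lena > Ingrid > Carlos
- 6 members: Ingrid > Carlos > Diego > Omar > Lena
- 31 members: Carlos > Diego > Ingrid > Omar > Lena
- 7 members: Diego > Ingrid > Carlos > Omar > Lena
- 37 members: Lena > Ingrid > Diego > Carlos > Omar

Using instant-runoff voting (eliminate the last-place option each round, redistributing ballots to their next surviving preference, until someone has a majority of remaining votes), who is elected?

Round 1: Carlos 63, Omar 17, Ingrid 6, Diego 7, Lena 37. Eliminate Ingrid.
Round 2: Carlos 69, Omar 17, Diego 7, Lena 37. Carlos has a majority.

Carlos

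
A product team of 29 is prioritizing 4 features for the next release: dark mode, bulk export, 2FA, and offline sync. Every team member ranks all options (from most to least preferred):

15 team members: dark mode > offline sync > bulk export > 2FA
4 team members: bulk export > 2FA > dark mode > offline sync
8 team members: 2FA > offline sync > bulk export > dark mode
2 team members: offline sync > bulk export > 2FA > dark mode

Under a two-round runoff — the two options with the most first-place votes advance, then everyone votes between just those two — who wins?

dark mode

Round 1 first-place votes: dark mode 15, bulk export 4, 2FA 8, offline sync 2.
dark mode and 2FA advance.
Runoff: dark mode is preferred to 2FA by 15 voters; 2FA by 14.
dark mode wins the runoff.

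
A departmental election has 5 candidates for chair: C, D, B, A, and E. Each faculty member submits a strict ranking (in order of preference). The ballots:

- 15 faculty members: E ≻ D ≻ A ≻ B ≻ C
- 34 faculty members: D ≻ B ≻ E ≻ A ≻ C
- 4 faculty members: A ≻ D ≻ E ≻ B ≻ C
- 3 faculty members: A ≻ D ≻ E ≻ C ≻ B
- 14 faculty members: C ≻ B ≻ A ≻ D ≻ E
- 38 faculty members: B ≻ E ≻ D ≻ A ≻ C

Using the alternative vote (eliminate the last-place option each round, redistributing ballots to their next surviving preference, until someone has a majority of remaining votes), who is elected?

D

Round 1: C 14, D 34, B 38, A 7, E 15. Eliminate A.
Round 2: C 14, D 41, B 38, E 15. Eliminate C.
Round 3: D 41, B 52, E 15. Eliminate E.
Round 4: D 56, B 52. D has a majority.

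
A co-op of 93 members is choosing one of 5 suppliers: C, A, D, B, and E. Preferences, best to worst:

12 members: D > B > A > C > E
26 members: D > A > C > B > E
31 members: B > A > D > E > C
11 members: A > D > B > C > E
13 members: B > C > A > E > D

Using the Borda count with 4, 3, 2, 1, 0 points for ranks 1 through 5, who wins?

C: 12·1 + 26·2 + 31·0 + 11·1 + 13·3 = 114
A: 12·2 + 26·3 + 31·3 + 11·4 + 13·2 = 265
D: 12·4 + 26·4 + 31·2 + 11·3 + 13·0 = 247
B: 12·3 + 26·1 + 31·4 + 11·2 + 13·4 = 260
E: 12·0 + 26·0 + 31·1 + 11·0 + 13·1 = 44
A has the highest Borda score (265).

A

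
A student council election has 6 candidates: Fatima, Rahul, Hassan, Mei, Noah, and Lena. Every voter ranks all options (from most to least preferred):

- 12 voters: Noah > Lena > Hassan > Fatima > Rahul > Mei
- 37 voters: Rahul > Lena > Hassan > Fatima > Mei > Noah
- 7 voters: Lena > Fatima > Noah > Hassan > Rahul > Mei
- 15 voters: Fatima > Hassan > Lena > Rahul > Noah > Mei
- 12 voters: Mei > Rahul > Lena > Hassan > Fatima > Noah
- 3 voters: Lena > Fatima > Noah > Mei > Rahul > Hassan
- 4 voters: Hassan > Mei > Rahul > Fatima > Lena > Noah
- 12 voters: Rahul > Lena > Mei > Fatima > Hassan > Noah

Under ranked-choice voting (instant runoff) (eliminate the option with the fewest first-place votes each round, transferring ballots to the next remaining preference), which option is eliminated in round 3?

Noah

Round 1: Fatima 15, Rahul 49, Hassan 4, Mei 12, Noah 12, Lena 10. Eliminate Hassan.
Round 2: Fatima 15, Rahul 49, Mei 16, Noah 12, Lena 10. Eliminate Lena.
Round 3: Fatima 25, Rahul 49, Mei 16, Noah 12. Eliminate Noah.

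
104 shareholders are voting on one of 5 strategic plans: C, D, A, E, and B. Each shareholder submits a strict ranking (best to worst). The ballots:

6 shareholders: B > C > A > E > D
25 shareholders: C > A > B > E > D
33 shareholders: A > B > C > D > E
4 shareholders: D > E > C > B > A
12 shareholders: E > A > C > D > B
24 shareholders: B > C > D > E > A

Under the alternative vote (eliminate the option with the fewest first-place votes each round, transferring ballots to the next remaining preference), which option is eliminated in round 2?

E

Round 1: C 25, D 4, A 33, E 12, B 30. Eliminate D.
Round 2: C 25, A 33, E 16, B 30. Eliminate E.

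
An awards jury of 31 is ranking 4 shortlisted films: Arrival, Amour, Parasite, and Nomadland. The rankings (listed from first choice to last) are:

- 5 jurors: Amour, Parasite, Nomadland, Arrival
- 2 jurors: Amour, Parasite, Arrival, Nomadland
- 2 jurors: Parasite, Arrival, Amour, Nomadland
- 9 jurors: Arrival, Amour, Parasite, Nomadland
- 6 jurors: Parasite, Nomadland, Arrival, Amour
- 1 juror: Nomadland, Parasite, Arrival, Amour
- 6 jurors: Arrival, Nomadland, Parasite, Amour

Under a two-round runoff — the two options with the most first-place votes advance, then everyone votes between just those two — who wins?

Round 1 first-place votes: Arrival 15, Amour 7, Parasite 8, Nomadland 1.
Arrival and Parasite advance.
Runoff: Arrival is preferred to Parasite by 15 voters; Parasite by 16.
Parasite wins the runoff.

Parasite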